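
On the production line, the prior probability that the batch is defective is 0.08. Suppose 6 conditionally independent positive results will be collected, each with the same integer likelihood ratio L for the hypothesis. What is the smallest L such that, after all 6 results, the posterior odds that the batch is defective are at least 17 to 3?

Prior odds = 0.08/0.92 = 2/23.
Target odds = 17/3.
Need L⁶ ≥ 17/3 ÷ (2/23) = 391/6.
2⁶ = 64 < 391/6 ≤ 729 = 3⁶, so L = 3.

3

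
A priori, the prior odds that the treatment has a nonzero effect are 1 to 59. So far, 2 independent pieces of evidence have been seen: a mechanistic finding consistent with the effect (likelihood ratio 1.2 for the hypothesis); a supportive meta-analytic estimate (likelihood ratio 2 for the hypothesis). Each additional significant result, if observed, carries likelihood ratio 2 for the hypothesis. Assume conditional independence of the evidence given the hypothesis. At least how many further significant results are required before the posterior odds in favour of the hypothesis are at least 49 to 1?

11

Prior odds = 1/59.
Combined Bayes factor of the evidence already in hand = 1.2 × 2 = 2.4.
Odds after that evidence = (1/59) × 2.4 = 12/295.
Target odds = 49.
Need 2ⁿ ≥ 49 ÷ (12/295) = 14455/12.
2¹⁰ = 1024 falls short of 14455/12 but 2¹¹ = 2048 reaches it, so n = 11.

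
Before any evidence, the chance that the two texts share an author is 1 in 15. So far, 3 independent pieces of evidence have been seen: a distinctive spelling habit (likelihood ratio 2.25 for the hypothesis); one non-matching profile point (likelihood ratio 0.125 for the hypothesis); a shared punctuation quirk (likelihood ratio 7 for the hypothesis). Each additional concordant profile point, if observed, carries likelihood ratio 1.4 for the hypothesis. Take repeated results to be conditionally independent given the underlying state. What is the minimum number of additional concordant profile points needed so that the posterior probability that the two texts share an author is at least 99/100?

Prior odds = (1/15)/(14/15) = 1/14.
Combined Bayes factor of the evidence already in hand = 2.25 × 0.125 × 7 = 1.96875.
Odds after that evidence = (1/14) × 1.96875 = 0.140625.
Target odds = 0.99/0.01 = 99.
Need 1.4ⁿ ≥ 99 ÷ 0.140625 = 704.
1.4¹⁹ ≈597.63 falls short of 704 but 1.4²⁰ ≈836.683 reaches it, so n = 20.

20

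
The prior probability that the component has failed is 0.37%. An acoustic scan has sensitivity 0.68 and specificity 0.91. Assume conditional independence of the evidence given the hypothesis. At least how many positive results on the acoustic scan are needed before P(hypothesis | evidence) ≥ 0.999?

Prior odds = 0.0037/0.9963 = 37/9963.
False-positive rate = 1 − 0.91 = 0.09; likelihood ratio of a positive = 0.68/0.09 = 68/9.
Target posterior odds = 0.999/0.001 = 999.
Require (68/9)ⁿ ≥ 999 ÷ (37/9963) = 269001.
(68/9)⁶ ≈186037 falls short of 269001 but (68/9)⁷ ≈1.40561e+06 reaches it, so n = 7.

7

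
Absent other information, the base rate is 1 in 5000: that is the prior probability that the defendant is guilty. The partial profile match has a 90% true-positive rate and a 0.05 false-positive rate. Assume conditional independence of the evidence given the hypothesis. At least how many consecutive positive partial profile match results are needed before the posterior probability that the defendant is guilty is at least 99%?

Prior odds = 0.0002/0.9998 = 1/4999.
Likelihood ratio of a positive result = 0.9/0.05 = 18.
Target posterior odds = 0.99/0.01 = 99.
Need (1/4999) × 18ⁿ ≥ 99, i.e. 18ⁿ ≥ 494901.
18⁴ = 104976 falls short of 494901 but 18⁵ = 1889568 reaches it, so n = 5.

5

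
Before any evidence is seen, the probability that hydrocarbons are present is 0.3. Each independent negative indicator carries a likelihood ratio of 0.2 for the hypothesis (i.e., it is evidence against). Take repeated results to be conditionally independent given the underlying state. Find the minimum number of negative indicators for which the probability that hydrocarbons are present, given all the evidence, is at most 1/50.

Prior odds: 0.3 ÷ 0.7 = 3/7.
Likelihood ratio per negative indicator = 0.2.
Target odds: 0.02 ÷ 0.98 = 1/49.
Require 0.2ⁿ ≤ 1/49 ÷ (3/7) = 1/21.
0.2¹ = 0.2 is still above 1/21 but 0.2² = 0.04 is at or below it, so n = 2.

2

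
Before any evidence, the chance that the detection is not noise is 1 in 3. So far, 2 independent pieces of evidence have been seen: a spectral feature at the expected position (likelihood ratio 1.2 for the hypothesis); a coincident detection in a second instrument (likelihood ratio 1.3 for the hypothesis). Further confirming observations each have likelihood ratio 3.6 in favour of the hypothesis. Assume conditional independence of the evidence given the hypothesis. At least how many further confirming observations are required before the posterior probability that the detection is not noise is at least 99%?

4

Prior odds = (1/3)/(2/3) = 0.5.
Combined Bayes factor of the evidence already in hand = 1.2 × 1.3 = 1.56.
Odds after that evidence = 0.5 × 1.56 = 0.78.
Target odds = 0.99/0.01 = 99.
Need 3.6ⁿ ≥ 99 ÷ 0.78 = 1650/13.
3.6³ = 46.656 falls short of 1650/13 but 3.6⁴ = 167.9616 reaches it, so n = 4.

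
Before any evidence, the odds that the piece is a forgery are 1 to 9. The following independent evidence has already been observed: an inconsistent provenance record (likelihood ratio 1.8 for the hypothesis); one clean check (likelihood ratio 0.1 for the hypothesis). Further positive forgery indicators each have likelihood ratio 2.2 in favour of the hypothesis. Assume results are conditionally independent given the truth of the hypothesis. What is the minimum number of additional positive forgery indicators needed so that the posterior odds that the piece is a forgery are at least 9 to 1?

8

Prior odds = 1/9.
Combined Bayes factor of the evidence already in hand = 1.8 × 0.1 = 0.18.
Odds after that evidence = (1/9) × 0.18 = 0.02.
Target odds = 9.
Need 2.2ⁿ ≥ 9 ÷ 0.02 = 450.
2.2⁷ = 19487171/78125 falls short of 450 but 2.2⁸ = 214358881/390625 reaches it, so n = 8.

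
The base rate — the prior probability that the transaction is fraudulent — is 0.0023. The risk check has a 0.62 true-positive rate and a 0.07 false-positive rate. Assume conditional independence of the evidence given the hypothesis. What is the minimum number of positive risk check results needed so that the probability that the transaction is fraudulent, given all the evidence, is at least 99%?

5

Prior odds: 0.0023 ÷ 0.9977 = 23/9977.
Likelihood ratio of a positive result = 0.62/0.07 = 62/7.
Target posterior odds = 0.99/0.01 = 99.
Need (23/9977) × (62/7)ⁿ ≥ 99, i.e. (62/7)ⁿ ≥ 987723/23.
(62/7)⁴ = 14776336/2401 falls short of 987723/23 but (62/7)⁵ = 916132832/16807 reaches it, so n = 5.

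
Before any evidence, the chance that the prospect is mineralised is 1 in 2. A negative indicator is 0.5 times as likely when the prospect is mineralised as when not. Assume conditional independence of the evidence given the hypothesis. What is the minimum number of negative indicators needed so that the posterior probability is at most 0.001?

Prior odds = 0.5/0.5 = 1.
Likelihood ratio per negative indicator = 0.5.
Target posterior odds = 0.001/0.999 = 1/999.
Require 0.5ⁿ ≤ 1/999 ÷ 1 = 1/999.
0.5⁹ = 0.001953125 is still above 1/999 but 0.5¹⁰ = 1/1024 is at or below it, so n = 10.

10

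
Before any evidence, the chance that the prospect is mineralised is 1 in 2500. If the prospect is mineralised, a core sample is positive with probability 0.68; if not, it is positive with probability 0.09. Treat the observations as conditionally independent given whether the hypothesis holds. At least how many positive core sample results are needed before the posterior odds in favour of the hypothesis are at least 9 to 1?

Prior odds: 0.0004 ÷ 0.9996 = 1/2499.
Likelihood ratio of a positive = 0.68/0.09 = 68/9.
Target odds = 9.
Need (1/2499) × (68/9)ⁿ ≥ 9, i.e. (68/9)ⁿ ≥ 22491.
(68/9)⁴ = 21381376/6561 falls short of 22491 but (68/9)⁵ ≈24622.5 reaches it, so n = 5.

5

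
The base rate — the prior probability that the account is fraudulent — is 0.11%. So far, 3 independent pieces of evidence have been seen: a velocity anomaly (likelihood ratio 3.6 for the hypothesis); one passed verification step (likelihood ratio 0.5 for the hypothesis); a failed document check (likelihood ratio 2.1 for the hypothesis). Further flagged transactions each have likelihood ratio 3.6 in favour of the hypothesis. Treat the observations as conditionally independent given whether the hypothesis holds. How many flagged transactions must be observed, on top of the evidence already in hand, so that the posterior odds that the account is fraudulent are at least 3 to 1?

6

Prior odds = 0.0011/0.9989 = 11/9989.
Combined Bayes factor of the evidence already in hand = 3.6 × 0.5 × 2.1 = 3.78.
Odds after that evidence = (11/9989) × 3.78 = 297/71350.
Target odds = 3.
Need 3.6ⁿ ≥ 3 ÷ (297/71350) = 71350/99.
3.6⁵ = 604.66176 falls short of 71350/99 but 3.6⁶ = 34012224/15625 reaches it, so n = 6.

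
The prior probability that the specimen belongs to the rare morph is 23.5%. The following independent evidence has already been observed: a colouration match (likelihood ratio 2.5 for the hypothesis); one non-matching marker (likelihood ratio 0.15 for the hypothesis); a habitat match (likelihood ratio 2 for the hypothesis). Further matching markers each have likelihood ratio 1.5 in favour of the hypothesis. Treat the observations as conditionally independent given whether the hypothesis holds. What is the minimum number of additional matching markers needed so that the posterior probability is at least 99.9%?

Prior odds = 0.235/0.765 = 47/153.
Combined Bayes factor of the evidence already in hand = 2.5 × 0.15 × 2 = 0.75.
Odds after that evidence = (47/153) × 0.75 = 47/204.
Target odds = 0.999/0.001 = 999.
Need 1.5ⁿ ≥ 999 ÷ (47/204) = 203796/47.
1.5²⁰ ≈3325.26 falls short of 203796/47 but 1.5²¹ ≈4987.89 reaches it, so n = 21.

21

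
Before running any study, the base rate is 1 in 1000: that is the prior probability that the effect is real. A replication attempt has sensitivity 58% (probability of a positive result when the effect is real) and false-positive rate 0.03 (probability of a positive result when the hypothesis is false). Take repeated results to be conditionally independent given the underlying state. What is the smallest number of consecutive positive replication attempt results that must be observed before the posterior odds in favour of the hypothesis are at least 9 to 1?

4

Prior odds = 0.001/0.999 = 1/999.
Likelihood ratio of a positive result = 0.58/0.03 = 58/3.
Target odds = 9.
Need (1/999) × (58/3)ⁿ ≥ 9, i.e. (58/3)ⁿ ≥ 8991.
(58/3)³ = 195112/27 falls short of 8991 but (58/3)⁴ = 11316496/81 reaches it, so n = 4.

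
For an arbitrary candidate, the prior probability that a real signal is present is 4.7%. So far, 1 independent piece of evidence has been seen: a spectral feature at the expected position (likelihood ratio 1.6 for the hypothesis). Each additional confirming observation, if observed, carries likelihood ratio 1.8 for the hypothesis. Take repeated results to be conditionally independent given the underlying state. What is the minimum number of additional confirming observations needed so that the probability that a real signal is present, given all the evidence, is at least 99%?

13

Prior odds = 0.047/0.953 = 47/953.
Bayes factor of the evidence already in hand = 1.6.
Odds after that evidence = (47/953) × 1.6 = 376/4765.
Target odds = 0.99/0.01 = 99.
Need 1.8ⁿ ≥ 99 ÷ (376/4765) = 471735/376.
1.8¹² ≈1156.83 falls short of 471735/376 but 1.8¹³ ≈2082.3 reaches it, so n = 13.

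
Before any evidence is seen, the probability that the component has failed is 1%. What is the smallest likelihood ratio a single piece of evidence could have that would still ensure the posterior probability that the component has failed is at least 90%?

891

Prior odds = 0.01/0.99 = 1/99.
Target odds = 0.9/0.1 = 9.
Required Bayes factor = 9 ÷ (1/99) = 891.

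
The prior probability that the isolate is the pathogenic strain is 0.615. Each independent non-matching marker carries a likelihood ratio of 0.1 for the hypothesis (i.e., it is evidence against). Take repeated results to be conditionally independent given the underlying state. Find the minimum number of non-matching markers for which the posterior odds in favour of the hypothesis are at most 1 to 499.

3

Prior odds = 0.615/0.385 = 123/77.
Likelihood ratio per non-matching marker = 0.1.
Target odds = 1/499.
Require 0.1ⁿ ≤ 1/499 ÷ (123/77) = 77/61377.
0.1² = 0.01 is still above 77/61377 but 0.1³ = 0.001 is at or below it, so n = 3.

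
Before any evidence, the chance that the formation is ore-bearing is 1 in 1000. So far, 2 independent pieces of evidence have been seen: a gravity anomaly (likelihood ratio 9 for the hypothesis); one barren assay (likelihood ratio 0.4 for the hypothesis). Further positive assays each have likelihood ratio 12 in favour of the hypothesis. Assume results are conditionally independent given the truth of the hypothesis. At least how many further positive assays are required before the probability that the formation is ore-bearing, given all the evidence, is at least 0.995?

Prior odds = 0.001/0.999 = 1/999.
Combined Bayes factor of the evidence already in hand = 9 × 0.4 = 3.6.
Odds after that evidence = (1/999) × 3.6 = 2/555.
Target odds = 0.995/0.005 = 199.
Need 12ⁿ ≥ 199 ÷ (2/555) = 55222.5.
12⁴ = 20736 falls short of 55222.5 but 12⁵ = 248832 reaches it, so n = 5.

5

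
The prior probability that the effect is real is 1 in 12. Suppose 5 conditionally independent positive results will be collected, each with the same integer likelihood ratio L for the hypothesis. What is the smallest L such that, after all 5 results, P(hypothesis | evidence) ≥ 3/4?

3

Prior odds = (1/12)/(11/12) = 1/11.
Target odds = 0.75/0.25 = 3.
Need L⁵ ≥ 3 ÷ (1/11) = 33.
2⁵ = 32 < 33 ≤ 243 = 3⁵, so L = 3.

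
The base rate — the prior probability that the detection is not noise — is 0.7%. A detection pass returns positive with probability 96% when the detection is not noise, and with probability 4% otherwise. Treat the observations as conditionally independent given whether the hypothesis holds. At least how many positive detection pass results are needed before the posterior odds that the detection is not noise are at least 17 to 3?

Prior odds: 0.007 ÷ 0.993 = 7/993.
Likelihood ratio of a positive result = 0.96/0.04 = 24.
Target odds = 17/3.
Require 24ⁿ ≥ 17/3 ÷ (7/993) = 5627/7.
24² = 576 falls short of 5627/7 but 24³ = 13824 reaches it, so n = 3.

3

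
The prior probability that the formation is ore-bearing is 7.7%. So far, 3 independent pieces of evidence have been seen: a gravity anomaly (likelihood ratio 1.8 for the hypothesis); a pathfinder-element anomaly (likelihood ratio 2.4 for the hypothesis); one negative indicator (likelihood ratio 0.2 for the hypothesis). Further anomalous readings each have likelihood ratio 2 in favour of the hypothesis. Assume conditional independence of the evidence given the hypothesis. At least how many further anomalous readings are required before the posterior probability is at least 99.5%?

Prior odds = 0.077/0.923 = 77/923.
Combined Bayes factor of the evidence already in hand = 1.8 × 2.4 × 0.2 = 0.864.
Odds after that evidence = (77/923) × 0.864 = 8316/115375.
Target odds = 0.995/0.005 = 199.
Need 2ⁿ ≥ 199 ÷ (8316/115375) = 22959625/8316.
2¹¹ = 2048 falls short of 22959625/8316 but 2¹² = 4096 reaches it, so n = 12.

12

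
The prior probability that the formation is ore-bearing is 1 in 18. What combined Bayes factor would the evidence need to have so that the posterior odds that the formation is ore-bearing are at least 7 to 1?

119

Prior odds = (1/18)/(17/18) = 1/17.
Target odds = 7.
Required Bayes factor = 7 ÷ (1/17) = 119.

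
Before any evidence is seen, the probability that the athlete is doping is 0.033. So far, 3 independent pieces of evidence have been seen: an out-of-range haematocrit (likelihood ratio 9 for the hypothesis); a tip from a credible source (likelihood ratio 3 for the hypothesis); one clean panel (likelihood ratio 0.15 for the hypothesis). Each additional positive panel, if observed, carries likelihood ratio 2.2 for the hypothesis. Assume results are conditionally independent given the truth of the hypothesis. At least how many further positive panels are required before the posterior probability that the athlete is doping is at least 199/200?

10

Prior odds = 0.033/0.967 = 33/967.
Combined Bayes factor of the evidence already in hand = 9 × 3 × 0.15 = 4.05.
Odds after that evidence = (33/967) × 4.05 = 2673/19340.
Target odds = 0.995/0.005 = 199.
Need 2.2ⁿ ≥ 199 ÷ (2673/19340) = 3848660/2673.
2.2⁹ ≈1207.27 falls short of 3848660/2673 but 2.2¹⁰ ≈2655.99 reaches it, so n = 10.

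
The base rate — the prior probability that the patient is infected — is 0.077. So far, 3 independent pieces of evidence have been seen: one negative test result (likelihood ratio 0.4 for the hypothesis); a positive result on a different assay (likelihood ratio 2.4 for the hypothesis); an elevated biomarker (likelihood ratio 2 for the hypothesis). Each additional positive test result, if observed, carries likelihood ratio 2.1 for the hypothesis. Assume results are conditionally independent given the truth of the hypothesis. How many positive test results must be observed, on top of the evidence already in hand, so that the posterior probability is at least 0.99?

Prior odds = 0.077/0.923 = 77/923.
Combined Bayes factor of the evidence already in hand = 0.4 × 2.4 × 2 = 1.92.
Odds after that evidence = (77/923) × 1.92 = 3696/23075.
Target odds = 0.99/0.01 = 99.
Need 2.1ⁿ ≥ 99 ÷ (3696/23075) = 69225/112.
2.1⁸ ≈378.229 falls short of 69225/112 but 2.1⁹ ≈794.28 reaches it, so n = 9.

9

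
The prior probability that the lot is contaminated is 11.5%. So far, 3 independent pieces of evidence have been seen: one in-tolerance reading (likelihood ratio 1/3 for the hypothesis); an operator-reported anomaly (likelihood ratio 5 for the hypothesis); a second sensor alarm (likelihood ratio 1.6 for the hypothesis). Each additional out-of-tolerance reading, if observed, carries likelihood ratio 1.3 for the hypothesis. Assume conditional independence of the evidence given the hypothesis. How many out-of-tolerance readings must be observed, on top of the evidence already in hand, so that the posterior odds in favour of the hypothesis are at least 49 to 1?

19

Prior odds = 0.115/0.885 = 23/177.
Combined Bayes factor of the evidence already in hand = (1/3) × 5 × 1.6 = 8/3.
Odds after that evidence = (23/177) × 8/3 = 184/531.
Target odds = 49.
Need 1.3ⁿ ≥ 49 ÷ (184/531) = 26019/184.
1.3¹⁸ ≈112.455 falls short of 26019/184 but 1.3¹⁹ ≈146.192 reaches it, so n = 19.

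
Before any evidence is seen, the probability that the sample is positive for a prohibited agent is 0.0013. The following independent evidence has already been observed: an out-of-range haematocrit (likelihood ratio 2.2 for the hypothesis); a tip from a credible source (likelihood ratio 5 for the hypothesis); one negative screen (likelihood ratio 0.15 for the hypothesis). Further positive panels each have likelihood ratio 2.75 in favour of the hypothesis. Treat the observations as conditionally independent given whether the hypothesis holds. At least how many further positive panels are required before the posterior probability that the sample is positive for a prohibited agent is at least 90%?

9

Prior odds = 0.0013/0.9987 = 13/9987.
Combined Bayes factor of the evidence already in hand = 2.2 × 5 × 0.15 = 1.65.
Odds after that evidence = (13/9987) × 1.65 = 143/66580.
Target odds = 0.9/0.1 = 9.
Need 2.75ⁿ ≥ 9 ÷ (143/66580) = 599220/143.
2.75⁸ = 214358881/65536 falls short of 599220/143 but 2.75⁹ ≈8994.86 reaches it, so n = 9.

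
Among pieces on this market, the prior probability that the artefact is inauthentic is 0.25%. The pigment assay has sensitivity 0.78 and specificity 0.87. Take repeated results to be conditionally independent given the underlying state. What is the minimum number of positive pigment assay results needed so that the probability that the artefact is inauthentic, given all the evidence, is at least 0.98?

6

Prior odds: 0.0025 ÷ 0.9975 = 1/399.
False-positive rate = 1 − 0.87 = 0.13; likelihood ratio of a positive = 0.78/0.13 = 6.
Target odds: 0.98 ÷ 0.02 = 49.
Need (1/399) × 6ⁿ ≥ 49, i.e. 6ⁿ ≥ 19551.
6⁵ = 7776 falls short of 19551 but 6⁶ = 46656 reaches it, so n = 6.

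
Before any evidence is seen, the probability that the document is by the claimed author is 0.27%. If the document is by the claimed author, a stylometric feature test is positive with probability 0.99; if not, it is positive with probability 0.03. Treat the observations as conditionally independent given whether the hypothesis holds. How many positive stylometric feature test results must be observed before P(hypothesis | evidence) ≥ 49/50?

3

Prior odds = 0.0027/0.9973 = 27/9973.
Likelihood ratio of a positive = 0.99/0.03 = 33.
Target odds: 0.98 ÷ 0.02 = 49.
Need (27/9973) × 33ⁿ ≥ 49, i.e. 33ⁿ ≥ 488677/27.
33² = 1089 falls short of 488677/27 but 33³ = 35937 reaches it, so n = 3.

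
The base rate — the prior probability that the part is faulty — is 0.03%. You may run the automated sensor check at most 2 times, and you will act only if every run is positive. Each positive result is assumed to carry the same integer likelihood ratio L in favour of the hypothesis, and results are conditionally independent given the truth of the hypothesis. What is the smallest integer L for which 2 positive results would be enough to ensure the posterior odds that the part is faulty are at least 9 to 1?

Prior odds = 0.0003/0.9997 = 3/9997.
Target odds = 9.
Need L² ≥ 9 ÷ (3/9997) = 29991.
173² = 29929 < 29991 ≤ 30276 = 174², so L = 174.

174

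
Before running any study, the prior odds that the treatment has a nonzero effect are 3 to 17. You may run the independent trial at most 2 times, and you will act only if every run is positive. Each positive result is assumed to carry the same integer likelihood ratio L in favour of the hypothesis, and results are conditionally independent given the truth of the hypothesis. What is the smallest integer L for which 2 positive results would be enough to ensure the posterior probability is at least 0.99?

24

Prior odds = 3/17.
Target odds = 0.99/0.01 = 99.
Need L² ≥ 99 ÷ (3/17) = 561.
23² = 529 < 561 ≤ 576 = 24², so L = 24.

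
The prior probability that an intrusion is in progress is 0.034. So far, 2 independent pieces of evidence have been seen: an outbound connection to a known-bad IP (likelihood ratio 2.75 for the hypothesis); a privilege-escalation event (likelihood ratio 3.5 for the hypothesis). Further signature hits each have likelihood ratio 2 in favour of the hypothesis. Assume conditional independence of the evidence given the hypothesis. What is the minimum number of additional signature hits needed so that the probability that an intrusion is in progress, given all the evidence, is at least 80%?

4

Prior odds = 0.034/0.966 = 17/483.
Combined Bayes factor of the evidence already in hand = 2.75 × 3.5 = 9.625.
Odds after that evidence = (17/483) × 9.625 = 187/552.
Target odds = 0.8/0.2 = 4.
Need 2ⁿ ≥ 4 ÷ (187/552) = 2208/187.
2³ = 8 falls short of 2208/187 but 2⁴ = 16 reaches it, so n = 4.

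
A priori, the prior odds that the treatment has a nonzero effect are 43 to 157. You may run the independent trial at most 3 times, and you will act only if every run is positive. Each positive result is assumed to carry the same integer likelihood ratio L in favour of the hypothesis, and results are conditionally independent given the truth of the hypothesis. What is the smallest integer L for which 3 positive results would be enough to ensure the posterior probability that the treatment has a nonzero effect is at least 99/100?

Prior odds = 43/157.
Target odds = 0.99/0.01 = 99.
Need L³ ≥ 99 ÷ (43/157) = 15543/43.
7³ = 343 < 15543/43 ≤ 512 = 8³, so L = 8.

8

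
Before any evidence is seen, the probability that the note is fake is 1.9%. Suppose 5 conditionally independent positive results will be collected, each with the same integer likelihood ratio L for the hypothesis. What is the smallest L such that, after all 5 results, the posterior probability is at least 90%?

Prior odds = 0.019/0.981 = 19/981.
Target odds = 0.9/0.1 = 9.
Need L⁵ ≥ 9 ÷ (19/981) = 8829/19.
3⁵ = 243 < 8829/19 ≤ 1024 = 4⁵, so L = 4.

4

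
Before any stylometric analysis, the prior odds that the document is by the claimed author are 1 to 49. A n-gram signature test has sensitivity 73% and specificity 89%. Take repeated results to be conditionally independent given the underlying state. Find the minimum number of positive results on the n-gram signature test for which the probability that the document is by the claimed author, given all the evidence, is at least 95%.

4

Prior odds = 1/49.
False-positive rate = 1 − 0.89 = 0.11; likelihood ratio of a positive = 0.73/0.11 = 73/11.
Target odds: 0.95 ÷ 0.05 = 19.
Require (73/11)ⁿ ≥ 19 ÷ (1/49) = 931.
(73/11)³ = 389017/1331 falls short of 931 but (73/11)⁴ = 28398241/14641 reaches it, so n = 4.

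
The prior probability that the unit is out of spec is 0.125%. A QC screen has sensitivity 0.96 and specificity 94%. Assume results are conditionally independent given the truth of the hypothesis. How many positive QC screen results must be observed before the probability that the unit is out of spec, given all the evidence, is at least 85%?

Prior odds = 0.00125/0.99875 = 1/799.
False-positive rate = 1 − 0.94 = 0.06; likelihood ratio of a positive = 0.96/0.06 = 16.
Target posterior odds = 0.85/0.15 = 17/3.
Require 16ⁿ ≥ 17/3 ÷ (1/799) = 13583/3.
16³ = 4096 falls short of 13583/3 but 16⁴ = 65536 reaches it, so n = 4.

4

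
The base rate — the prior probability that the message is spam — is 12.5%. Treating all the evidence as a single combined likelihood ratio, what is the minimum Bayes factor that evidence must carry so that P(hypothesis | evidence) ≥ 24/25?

Prior odds = 0.125/0.875 = 1/7.
Target odds = 0.96/0.04 = 24.
Required Bayes factor = 24 ÷ (1/7) = 168.

168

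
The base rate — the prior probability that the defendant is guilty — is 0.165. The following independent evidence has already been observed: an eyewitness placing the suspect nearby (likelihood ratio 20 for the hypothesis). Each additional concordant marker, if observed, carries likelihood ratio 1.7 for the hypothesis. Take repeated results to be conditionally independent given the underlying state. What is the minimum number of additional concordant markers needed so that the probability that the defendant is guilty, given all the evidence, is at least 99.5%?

Prior odds = 0.165/0.835 = 33/167.
Bayes factor of the evidence already in hand = 20.
Odds after that evidence = (33/167) × 20 = 660/167.
Target odds = 0.995/0.005 = 199.
Need 1.7ⁿ ≥ 199 ÷ (660/167) = 33233/660.
1.7⁷ = 410338673/10000000 falls short of 33233/660 but 1.7⁸ ≈69.7576 reaches it, so n = 8.

8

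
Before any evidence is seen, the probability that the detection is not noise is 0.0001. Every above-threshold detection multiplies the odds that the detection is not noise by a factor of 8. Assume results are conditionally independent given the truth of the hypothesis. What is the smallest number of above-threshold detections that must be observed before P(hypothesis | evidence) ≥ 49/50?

Prior odds: 0.0001 ÷ 0.9999 = 1/9999.
Likelihood ratio per above-threshold detection = 8.
Target odds: 0.98 ÷ 0.02 = 49.
Require 8ⁿ ≥ 49 ÷ (1/9999) = 489951.
8⁶ = 262144 falls short of 489951 but 8⁷ = 2097152 reaches it, so n = 7.

7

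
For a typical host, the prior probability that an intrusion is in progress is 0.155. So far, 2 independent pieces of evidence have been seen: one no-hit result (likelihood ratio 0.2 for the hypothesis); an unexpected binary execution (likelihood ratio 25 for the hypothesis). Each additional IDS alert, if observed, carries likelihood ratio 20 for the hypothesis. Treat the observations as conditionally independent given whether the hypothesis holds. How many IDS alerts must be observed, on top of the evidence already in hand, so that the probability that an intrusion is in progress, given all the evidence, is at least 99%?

2

Prior odds = 0.155/0.845 = 31/169.
Combined Bayes factor of the evidence already in hand = 0.2 × 25 = 5.
Odds after that evidence = (31/169) × 5 = 155/169.
Target odds = 0.99/0.01 = 99.
Need 20ⁿ ≥ 99 ÷ (155/169) = 16731/155.
20¹ = 20 falls short of 16731/155 but 20² = 400 reaches it, so n = 2.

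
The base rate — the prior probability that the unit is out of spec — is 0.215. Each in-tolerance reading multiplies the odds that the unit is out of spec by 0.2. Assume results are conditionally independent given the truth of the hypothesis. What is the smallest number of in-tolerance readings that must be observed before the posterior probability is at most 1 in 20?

2

Prior odds = 0.215/0.785 = 43/157.
Likelihood ratio per in-tolerance reading = 0.2.
Target posterior odds = 0.05/0.95 = 1/19.
Need (43/157) × 0.2ⁿ ≤ 1/19, i.e. 0.2ⁿ ≤ 157/817.
0.2¹ = 0.2 is still above 157/817 but 0.2² = 0.04 is at or below it, so n = 2.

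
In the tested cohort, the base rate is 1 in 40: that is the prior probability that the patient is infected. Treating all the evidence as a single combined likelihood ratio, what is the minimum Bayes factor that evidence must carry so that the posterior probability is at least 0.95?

741

Prior odds = 0.025/0.975 = 1/39.
Target odds = 0.95/0.05 = 19.
Required Bayes factor = 19 ÷ (1/39) = 741.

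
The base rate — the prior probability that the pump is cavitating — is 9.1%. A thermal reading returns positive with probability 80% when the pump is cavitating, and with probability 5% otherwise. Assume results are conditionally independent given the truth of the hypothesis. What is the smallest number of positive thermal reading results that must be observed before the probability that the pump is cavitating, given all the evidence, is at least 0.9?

2

Prior odds: 0.091 ÷ 0.909 = 91/909.
Likelihood ratio of a positive result = 0.8/0.05 = 16.
Target posterior odds = 0.9/0.1 = 9.
Require 16ⁿ ≥ 9 ÷ (91/909) = 8181/91.
16¹ = 16 falls short of 8181/91 but 16² = 256 reaches it, so n = 2.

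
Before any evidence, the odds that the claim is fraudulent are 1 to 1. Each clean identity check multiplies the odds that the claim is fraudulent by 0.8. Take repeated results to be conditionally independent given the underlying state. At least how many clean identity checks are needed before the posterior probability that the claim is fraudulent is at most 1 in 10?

10

Prior odds = 1.
Likelihood ratio per clean identity check = 0.8.
Target odds: 0.1 ÷ 0.9 = 1/9.
Require 0.8ⁿ ≤ 1/9 ÷ 1 = 1/9.
0.8⁹ = 262144/1953125 is still above 1/9 but 0.8¹⁰ = 1048576/9765625 is at or below it, so n = 10.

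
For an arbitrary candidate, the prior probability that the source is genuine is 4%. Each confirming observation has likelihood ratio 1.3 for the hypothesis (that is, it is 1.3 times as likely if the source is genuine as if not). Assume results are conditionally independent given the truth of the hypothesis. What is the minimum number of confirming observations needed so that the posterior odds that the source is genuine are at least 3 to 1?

Prior odds: 0.04 ÷ 0.96 = 1/24.
Likelihood ratio per confirming observation = 1.3.
Target odds = 3.
Require 1.3ⁿ ≥ 3 ÷ (1/24) = 72.
1.3¹⁶ ≈66.5417 falls short of 72 but 1.3¹⁷ ≈86.5042 reaches it, so n = 17.

17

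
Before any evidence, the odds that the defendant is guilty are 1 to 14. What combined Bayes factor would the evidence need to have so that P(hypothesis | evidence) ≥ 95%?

Prior odds = 1/14.
Target odds = 0.95/0.05 = 19.
Required Bayes factor = 19 ÷ (1/14) = 266.

266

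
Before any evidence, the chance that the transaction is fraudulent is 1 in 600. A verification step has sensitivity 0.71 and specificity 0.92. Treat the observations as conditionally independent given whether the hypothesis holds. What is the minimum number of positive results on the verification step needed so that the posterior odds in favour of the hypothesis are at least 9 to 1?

4

Prior odds = (1/600)/(599/600) = 1/599.
False-positive rate = 1 − 0.92 = 0.08; likelihood ratio of a positive = 0.71/0.08 = 8.875.
Target odds = 9.
Need (1/599) × 8.875ⁿ ≥ 9, i.e. 8.875ⁿ ≥ 5391.
8.875³ = 357911/512 falls short of 5391 but 8.875⁴ = 25411681/4096 reaches it, so n = 4.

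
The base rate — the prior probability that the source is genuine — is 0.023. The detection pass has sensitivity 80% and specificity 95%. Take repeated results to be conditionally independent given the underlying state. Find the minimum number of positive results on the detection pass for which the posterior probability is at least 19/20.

3

Prior odds: 0.023 ÷ 0.977 = 23/977.
False-positive rate = 1 − 0.95 = 0.05; likelihood ratio of a positive = 0.8/0.05 = 16.
Target odds: 0.95 ÷ 0.05 = 19.
Need (23/977) × 16ⁿ ≥ 19, i.e. 16ⁿ ≥ 18563/23.
16² = 256 falls short of 18563/23 but 16³ = 4096 reaches it, so n = 3.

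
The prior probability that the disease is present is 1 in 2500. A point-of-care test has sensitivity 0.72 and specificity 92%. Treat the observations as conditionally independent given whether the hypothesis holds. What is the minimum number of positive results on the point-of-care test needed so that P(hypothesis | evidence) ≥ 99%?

6

Prior odds: 0.0004 ÷ 0.9996 = 1/2499.
False-positive rate = 1 − 0.92 = 0.08; likelihood ratio of a positive = 0.72/0.08 = 9.
Target posterior odds = 0.99/0.01 = 99.
Require 9ⁿ ≥ 99 ÷ (1/2499) = 247401.
9⁵ = 59049 falls short of 247401 but 9⁶ = 531441 reaches it, so n = 6.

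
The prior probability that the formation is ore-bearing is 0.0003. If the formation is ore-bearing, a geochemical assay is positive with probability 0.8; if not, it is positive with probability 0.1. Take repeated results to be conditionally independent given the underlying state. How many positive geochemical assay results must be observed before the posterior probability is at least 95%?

6

Prior odds: 0.0003 ÷ 0.9997 = 3/9997.
Likelihood ratio of a positive = 0.8/0.1 = 8.
Target posterior odds = 0.95/0.05 = 19.
Require 8ⁿ ≥ 19 ÷ (3/9997) = 189943/3.
8⁵ = 32768 falls short of 189943/3 but 8⁶ = 262144 reaches it, so n = 6.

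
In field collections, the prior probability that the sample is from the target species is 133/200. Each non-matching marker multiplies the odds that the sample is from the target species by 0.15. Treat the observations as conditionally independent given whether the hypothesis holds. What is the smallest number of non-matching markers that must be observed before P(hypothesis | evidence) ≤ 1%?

3

Prior odds: 0.665 ÷ 0.335 = 133/67.
Likelihood ratio per non-matching marker = 0.15.
Target odds: 0.01 ÷ 0.99 = 1/99.
Require 0.15ⁿ ≤ 1/99 ÷ (133/67) = 67/13167.
0.15² = 0.0225 is still above 67/13167 but 0.15³ = 0.003375 is at or below it, so n = 3.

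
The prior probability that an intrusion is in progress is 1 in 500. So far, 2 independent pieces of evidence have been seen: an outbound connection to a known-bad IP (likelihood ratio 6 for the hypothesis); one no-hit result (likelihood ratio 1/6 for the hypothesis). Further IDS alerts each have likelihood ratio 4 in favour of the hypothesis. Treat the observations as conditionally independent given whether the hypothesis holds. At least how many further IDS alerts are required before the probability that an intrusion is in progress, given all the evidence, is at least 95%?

7

Prior odds = 0.002/0.998 = 1/499.
Combined Bayes factor of the evidence already in hand = 6 × (1/6) = 1.
Odds after that evidence = (1/499) × 1 = 1/499.
Target odds = 0.95/0.05 = 19.
Need 4ⁿ ≥ 19 ÷ (1/499) = 9481.
4⁶ = 4096 falls short of 9481 but 4⁷ = 16384 reaches it, so n = 7.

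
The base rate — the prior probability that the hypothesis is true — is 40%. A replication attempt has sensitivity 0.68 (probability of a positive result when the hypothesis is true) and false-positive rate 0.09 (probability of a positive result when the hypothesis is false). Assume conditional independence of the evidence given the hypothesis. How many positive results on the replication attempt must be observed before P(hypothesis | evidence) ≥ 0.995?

Prior odds: 0.4 ÷ 0.6 = 2/3.
Likelihood ratio of a positive result = 0.68/0.09 = 68/9.
Target odds: 0.995 ÷ 0.005 = 199.
Require (68/9)ⁿ ≥ 199 ÷ (2/3) = 298.5.
(68/9)² = 4624/81 falls short of 298.5 but (68/9)³ = 314432/729 reaches it, so n = 3.

3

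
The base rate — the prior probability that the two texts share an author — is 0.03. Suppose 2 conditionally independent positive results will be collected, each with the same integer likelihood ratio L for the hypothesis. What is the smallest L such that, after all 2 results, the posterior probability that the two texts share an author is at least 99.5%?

81

Prior odds = 0.03/0.97 = 3/97.
Target odds = 0.995/0.005 = 199.
Need L² ≥ 199 ÷ (3/97) = 19303/3.
80² = 6400 < 19303/3 ≤ 6561 = 81², so L = 81.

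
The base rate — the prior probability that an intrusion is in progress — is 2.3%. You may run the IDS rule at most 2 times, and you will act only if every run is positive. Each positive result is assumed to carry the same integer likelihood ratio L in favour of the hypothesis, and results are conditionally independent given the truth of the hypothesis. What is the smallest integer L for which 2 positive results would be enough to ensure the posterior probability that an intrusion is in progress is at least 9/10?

20

Prior odds = 0.023/0.977 = 23/977.
Target odds = 0.9/0.1 = 9.
Need L² ≥ 9 ÷ (23/977) = 8793/23.
19² = 361 < 8793/23 ≤ 400 = 20², so L = 20.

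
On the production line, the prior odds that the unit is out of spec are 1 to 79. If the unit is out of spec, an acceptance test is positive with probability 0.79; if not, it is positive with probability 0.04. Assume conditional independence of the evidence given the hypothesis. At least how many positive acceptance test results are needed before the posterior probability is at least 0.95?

3

Prior odds = 1/79.
Likelihood ratio of a positive = 0.79/0.04 = 19.75.
Target posterior odds = 0.95/0.05 = 19.
Need (1/79) × 19.75ⁿ ≥ 19, i.e. 19.75ⁿ ≥ 1501.
19.75² = 390.0625 falls short of 1501 but 19.75³ = 7703.734375 reaches it, so n = 3.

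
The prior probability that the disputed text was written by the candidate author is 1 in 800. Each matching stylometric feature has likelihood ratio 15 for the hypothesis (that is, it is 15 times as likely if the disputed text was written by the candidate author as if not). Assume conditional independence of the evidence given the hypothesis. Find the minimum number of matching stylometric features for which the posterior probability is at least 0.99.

5

Prior odds = 0.00125/0.99875 = 1/799.
Likelihood ratio per matching stylometric feature = 15.
Target posterior odds = 0.99/0.01 = 99.
Require 15ⁿ ≥ 99 ÷ (1/799) = 79101.
15⁴ = 50625 falls short of 79101 but 15⁵ = 759375 reaches it, so n = 5.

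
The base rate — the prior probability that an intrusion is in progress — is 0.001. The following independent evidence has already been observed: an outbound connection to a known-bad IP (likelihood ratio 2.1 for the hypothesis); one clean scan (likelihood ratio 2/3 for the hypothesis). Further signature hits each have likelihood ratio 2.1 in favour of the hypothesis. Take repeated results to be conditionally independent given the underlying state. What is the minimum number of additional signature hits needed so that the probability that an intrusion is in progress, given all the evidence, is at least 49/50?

15

Prior odds = 0.001/0.999 = 1/999.
Combined Bayes factor of the evidence already in hand = 2.1 × (2/3) = 1.4.
Odds after that evidence = (1/999) × 1.4 = 7/4995.
Target odds = 0.98/0.02 = 49.
Need 2.1ⁿ ≥ 49 ÷ (7/4995) = 34965.
2.1¹⁴ ≈32439.2 falls short of 34965 but 2.1¹⁵ ≈68122.3 reaches it, so n = 15.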